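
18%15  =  3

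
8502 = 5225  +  3277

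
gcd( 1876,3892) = 28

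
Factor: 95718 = 2^1*3^1 * 7^1 * 43^1* 53^1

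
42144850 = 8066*5225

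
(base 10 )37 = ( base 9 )41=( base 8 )45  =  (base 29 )18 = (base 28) 19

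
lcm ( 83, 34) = 2822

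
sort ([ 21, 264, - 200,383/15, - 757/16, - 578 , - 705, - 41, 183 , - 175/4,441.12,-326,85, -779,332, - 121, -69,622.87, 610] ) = [  -  779,-705, - 578,- 326  , - 200, - 121, - 69 , -757/16, - 175/4, - 41,21,  383/15,85,183, 264, 332, 441.12, 610,622.87]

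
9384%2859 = 807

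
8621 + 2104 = 10725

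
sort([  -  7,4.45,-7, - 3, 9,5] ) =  [-7, - 7,  -  3,4.45,5,9] 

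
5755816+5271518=11027334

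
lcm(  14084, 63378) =126756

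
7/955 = 7/955 = 0.01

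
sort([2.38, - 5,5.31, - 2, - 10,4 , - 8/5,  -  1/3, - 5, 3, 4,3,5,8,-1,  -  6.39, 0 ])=[-10,  -  6.39, - 5,-5,  -  2,  -  8/5 , - 1,-1/3, 0 , 2.38,3,3, 4,4 , 5,5.31, 8] 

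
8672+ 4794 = 13466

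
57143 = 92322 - 35179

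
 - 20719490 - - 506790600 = 486071110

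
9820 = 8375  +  1445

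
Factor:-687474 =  - 2^1*3^3*29^1 * 439^1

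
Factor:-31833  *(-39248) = 2^4*3^5 * 11^1*131^1*223^1 = 1249381584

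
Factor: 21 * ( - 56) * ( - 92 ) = 108192 = 2^5*3^1*7^2* 23^1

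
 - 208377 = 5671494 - 5879871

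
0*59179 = 0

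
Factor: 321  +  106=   7^1*61^1 = 427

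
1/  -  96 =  - 1 + 95/96 = - 0.01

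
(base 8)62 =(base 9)55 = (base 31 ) 1J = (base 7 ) 101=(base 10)50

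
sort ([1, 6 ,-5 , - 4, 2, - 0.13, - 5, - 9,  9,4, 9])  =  [ - 9, - 5, - 5, - 4, - 0.13,1,  2, 4, 6, 9,9]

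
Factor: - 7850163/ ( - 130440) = 2^( - 3 )*5^( -1)*1087^( - 1 )*2616721^1 = 2616721/43480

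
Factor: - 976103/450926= - 2^( - 1)*7^ ( - 1 )*31^ ( - 1) * 1039^( - 1 ) *976103^1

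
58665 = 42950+15715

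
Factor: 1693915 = 5^1*41^1*8263^1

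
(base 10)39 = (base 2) 100111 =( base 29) 1a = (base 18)23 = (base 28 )1b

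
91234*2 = 182468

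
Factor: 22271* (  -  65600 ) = - 1460977600=- 2^6* 5^2 * 41^1*22271^1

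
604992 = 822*736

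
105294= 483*218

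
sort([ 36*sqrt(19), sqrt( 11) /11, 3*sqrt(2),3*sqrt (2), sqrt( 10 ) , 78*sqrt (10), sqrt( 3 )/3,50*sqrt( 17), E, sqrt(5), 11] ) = [ sqrt ( 11)/11,sqrt(3) /3,  sqrt( 5), E, sqrt( 10), 3*sqrt(2 ),3*sqrt( 2),11, 36*sqrt(19),50*sqrt( 17 ),  78*sqrt(10)]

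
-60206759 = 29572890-89779649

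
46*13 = 598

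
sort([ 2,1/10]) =[ 1/10, 2]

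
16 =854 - 838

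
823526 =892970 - 69444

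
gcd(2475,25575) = 825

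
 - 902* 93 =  - 83886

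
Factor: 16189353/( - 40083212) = - 2^(  -  2)*3^2*13^(-1)*17^( - 1)*45343^(-1)*1798817^1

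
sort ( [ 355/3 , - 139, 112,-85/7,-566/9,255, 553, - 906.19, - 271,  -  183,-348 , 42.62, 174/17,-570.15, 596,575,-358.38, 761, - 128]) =[ - 906.19, - 570.15, - 358.38,-348 ,  -  271  ,  -  183,-139, - 128,  -  566/9, - 85/7,174/17,42.62, 112, 355/3 , 255, 553,  575,  596,  761 ] 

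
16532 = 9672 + 6860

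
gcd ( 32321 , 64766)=1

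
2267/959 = 2267/959 = 2.36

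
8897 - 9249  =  -352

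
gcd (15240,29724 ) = 12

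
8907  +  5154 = 14061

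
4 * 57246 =228984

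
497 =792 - 295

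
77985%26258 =25469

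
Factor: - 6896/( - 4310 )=8/5  =  2^3* 5^(  -  1) 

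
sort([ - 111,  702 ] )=[ - 111, 702 ] 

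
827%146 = 97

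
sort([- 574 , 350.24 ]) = [ - 574,350.24 ]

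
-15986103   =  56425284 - 72411387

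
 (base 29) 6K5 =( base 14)20a3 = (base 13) 2742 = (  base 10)5631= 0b1010111111111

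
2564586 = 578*4437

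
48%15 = 3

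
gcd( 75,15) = 15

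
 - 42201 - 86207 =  - 128408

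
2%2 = 0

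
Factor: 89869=13^1*31^1*223^1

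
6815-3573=3242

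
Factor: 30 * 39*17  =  19890 = 2^1 * 3^2 * 5^1*13^1*17^1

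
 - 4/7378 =-1 + 3687/3689= - 0.00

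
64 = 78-14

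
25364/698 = 12682/349 = 36.34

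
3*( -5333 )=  - 15999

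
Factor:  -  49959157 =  - 49959157^1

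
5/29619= 5/29619 = 0.00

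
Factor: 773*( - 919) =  - 773^1 * 919^1 = - 710387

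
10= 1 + 9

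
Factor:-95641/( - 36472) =2^(-3)*7^1*13^1*47^(-1 )*97^(-1 )*1051^1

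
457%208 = 41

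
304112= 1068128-764016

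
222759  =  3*74253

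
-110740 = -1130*98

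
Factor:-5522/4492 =-2761/2246 = - 2^( - 1)*11^1*251^1*1123^ ( - 1 ) 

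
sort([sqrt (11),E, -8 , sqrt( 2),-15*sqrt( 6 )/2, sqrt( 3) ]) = [ - 15*sqrt(6 )/2, - 8, sqrt( 2), sqrt(3 ) , E , sqrt( 11) ] 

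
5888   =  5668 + 220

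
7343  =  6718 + 625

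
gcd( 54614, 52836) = 14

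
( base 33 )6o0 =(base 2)1110010011110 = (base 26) alk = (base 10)7326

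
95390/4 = 47695/2 = 23847.50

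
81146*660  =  53556360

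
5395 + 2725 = 8120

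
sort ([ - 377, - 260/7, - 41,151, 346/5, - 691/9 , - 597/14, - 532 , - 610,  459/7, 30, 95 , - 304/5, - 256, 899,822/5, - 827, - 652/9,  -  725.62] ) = [ - 827, - 725.62, - 610,-532 , - 377,-256,-691/9, - 652/9, - 304/5, - 597/14, - 41, - 260/7,30,459/7,346/5, 95, 151, 822/5 , 899]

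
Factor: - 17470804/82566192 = -2^( - 2)*3^ (-1)  *13^1*19^1*43^( - 1 )*109^( - 1)*367^( - 1 )*17683^1 = - 4367701/20641548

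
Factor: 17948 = 2^2*7^1 * 641^1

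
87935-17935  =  70000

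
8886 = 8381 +505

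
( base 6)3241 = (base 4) 23221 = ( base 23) 199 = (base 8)1351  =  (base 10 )745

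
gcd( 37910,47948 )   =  2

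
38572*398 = 15351656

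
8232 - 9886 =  - 1654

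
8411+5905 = 14316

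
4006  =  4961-955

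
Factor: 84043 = 229^1*367^1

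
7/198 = 7/198 = 0.04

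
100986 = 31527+69459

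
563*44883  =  25269129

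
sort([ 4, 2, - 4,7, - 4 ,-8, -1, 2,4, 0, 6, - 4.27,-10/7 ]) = [- 8, -4.27, - 4, - 4 ,-10/7, - 1, 0,2,2,4,4 , 6, 7] 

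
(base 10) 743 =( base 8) 1347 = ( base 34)LT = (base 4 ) 23213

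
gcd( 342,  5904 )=18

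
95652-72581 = 23071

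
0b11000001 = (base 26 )7b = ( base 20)9D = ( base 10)193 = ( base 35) 5I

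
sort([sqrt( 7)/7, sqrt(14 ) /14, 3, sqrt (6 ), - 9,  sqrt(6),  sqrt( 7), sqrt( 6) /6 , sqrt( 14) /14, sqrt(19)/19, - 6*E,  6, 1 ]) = [ -6*E, - 9,sqrt( 19)/19, sqrt( 14)/14,sqrt(14)/14,  sqrt( 7)/7,  sqrt( 6 )/6, 1, sqrt( 6) , sqrt( 6 ) , sqrt( 7),  3,6]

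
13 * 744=9672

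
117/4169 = 117/4169=0.03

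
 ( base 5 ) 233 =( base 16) 44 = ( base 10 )68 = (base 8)104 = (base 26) 2G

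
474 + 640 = 1114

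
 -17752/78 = - 228 + 16/39=- 227.59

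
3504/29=3504/29 =120.83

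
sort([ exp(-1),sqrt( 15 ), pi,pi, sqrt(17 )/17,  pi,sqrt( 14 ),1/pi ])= [ sqrt( 17 ) /17,1/pi,exp( - 1), pi,pi, pi,  sqrt( 14) , sqrt(15 )] 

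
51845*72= 3732840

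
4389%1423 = 120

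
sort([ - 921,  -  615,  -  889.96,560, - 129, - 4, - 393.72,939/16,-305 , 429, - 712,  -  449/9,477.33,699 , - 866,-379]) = [-921,-889.96, - 866, -712,  -  615,  -  393.72, -379, - 305, - 129,-449/9,-4, 939/16,429,477.33,560,699]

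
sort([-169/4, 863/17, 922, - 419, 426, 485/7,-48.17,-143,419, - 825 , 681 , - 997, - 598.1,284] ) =[ - 997, - 825, - 598.1,-419,  -  143,  -  48.17, - 169/4,  863/17, 485/7, 284,419, 426,681, 922 ] 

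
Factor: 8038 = 2^1*4019^1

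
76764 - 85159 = -8395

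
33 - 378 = - 345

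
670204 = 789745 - 119541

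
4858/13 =4858/13= 373.69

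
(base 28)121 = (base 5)11331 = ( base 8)1511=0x349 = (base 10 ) 841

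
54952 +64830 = 119782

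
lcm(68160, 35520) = 2521920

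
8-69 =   -  61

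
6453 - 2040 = 4413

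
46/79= 46/79 = 0.58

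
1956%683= 590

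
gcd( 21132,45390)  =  6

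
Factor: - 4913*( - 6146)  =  2^1*7^1* 17^3  *  439^1 = 30195298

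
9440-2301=7139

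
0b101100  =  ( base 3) 1122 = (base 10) 44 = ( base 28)1g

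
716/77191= 716/77191  =  0.01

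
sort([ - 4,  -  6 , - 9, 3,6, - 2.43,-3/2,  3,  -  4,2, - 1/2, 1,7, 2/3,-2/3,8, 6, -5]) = [ - 9 ,-6,-5, - 4,-4, - 2.43,-3/2,  -  2/3,-1/2,2/3,1, 2,3, 3,6, 6, 7, 8 ] 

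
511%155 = 46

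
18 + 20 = 38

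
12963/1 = 12963 = 12963.00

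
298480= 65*4592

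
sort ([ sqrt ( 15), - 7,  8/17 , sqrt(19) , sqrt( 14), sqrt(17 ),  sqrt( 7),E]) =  [ - 7, 8/17, sqrt( 7), E,  sqrt( 14 ),  sqrt(15),  sqrt (17 ),sqrt( 19 )] 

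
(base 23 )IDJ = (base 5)303330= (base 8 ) 23160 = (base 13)462C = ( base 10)9840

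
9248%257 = 253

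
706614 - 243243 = 463371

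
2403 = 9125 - 6722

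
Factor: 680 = 2^3  *  5^1 * 17^1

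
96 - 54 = 42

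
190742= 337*566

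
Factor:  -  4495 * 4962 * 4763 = -106234856970 =- 2^1  *  3^1*5^1*11^1*29^1*31^1*433^1*827^1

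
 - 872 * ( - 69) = 60168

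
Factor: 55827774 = 2^1*3^2*137^1*22639^1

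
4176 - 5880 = - 1704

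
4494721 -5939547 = -1444826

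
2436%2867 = 2436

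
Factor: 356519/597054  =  2^(-1 )*3^(-1 )*151^( - 1)*541^1 = 541/906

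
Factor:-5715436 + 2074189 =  - 3641247 = - 3^3*17^1*7933^1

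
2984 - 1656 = 1328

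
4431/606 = 1477/202 =7.31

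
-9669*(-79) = 763851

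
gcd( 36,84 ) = 12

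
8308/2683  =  3 + 259/2683 = 3.10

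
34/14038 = 17/7019 = 0.00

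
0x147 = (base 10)327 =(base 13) 1C2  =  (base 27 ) C3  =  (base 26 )cf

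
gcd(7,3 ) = 1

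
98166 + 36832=134998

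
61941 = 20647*3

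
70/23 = 3 + 1/23= 3.04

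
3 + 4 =7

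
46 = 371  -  325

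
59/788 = 59/788 = 0.07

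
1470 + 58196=59666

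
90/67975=18/13595= 0.00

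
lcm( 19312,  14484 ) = 57936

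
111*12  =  1332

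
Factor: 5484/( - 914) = - 2^1* 3^1 = - 6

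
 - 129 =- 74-55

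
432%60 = 12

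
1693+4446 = 6139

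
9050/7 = 1292  +  6/7 = 1292.86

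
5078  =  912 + 4166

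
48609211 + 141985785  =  190594996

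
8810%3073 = 2664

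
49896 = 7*7128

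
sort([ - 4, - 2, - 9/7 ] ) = [ - 4, - 2, - 9/7 ] 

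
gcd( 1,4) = 1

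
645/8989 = 645/8989 = 0.07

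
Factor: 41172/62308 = 10293/15577=3^1*37^( - 1)*47^1*73^1*421^( - 1)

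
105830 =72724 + 33106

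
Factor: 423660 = 2^2 * 3^1*5^1*23^1*307^1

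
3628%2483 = 1145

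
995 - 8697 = -7702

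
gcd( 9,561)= 3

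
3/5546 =3/5546 = 0.00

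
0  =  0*3301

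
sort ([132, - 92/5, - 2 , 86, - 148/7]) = [ - 148/7,-92/5, - 2,86,132 ] 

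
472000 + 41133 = 513133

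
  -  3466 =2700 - 6166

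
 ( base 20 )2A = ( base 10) 50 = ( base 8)62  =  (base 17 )2g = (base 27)1n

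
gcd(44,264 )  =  44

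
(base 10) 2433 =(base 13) 1152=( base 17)872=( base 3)10100010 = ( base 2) 100110000001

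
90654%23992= 18678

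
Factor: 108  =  2^2*3^3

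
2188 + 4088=6276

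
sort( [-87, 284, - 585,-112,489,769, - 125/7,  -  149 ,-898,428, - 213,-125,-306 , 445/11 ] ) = [-898, - 585,-306 , - 213,-149, - 125,-112, - 87,  -  125/7, 445/11, 284, 428,489, 769]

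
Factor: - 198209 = -11^1 * 37^1 * 487^1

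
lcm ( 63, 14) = 126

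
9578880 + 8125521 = 17704401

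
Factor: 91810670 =2^1*5^1 *7^1 * 263^1 * 4987^1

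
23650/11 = 2150  =  2150.00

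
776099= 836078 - 59979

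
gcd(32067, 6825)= 21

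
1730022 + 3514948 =5244970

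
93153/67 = 93153/67 = 1390.34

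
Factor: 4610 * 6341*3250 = 95004032500 = 2^2*5^4*13^1*17^1*  373^1*461^1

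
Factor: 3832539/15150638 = 2^ ( - 1)*3^1 * 17^(- 1)*19^ ( - 1) *47^( - 1)*499^( - 1 )*641^1*1993^1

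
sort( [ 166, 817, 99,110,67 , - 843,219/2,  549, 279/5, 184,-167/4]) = [  -  843, - 167/4  ,  279/5,67, 99, 219/2,110,166,184,549,817]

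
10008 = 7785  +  2223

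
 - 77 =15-92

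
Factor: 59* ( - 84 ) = -4956 = - 2^2*3^1 * 7^1*59^1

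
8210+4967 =13177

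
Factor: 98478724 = 2^2*47^1 * 197^1*2659^1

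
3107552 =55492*56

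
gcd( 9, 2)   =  1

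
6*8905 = 53430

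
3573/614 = 5 + 503/614 =5.82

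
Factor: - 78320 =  - 2^4*5^1*11^1*89^1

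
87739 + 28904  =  116643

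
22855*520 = 11884600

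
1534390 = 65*23606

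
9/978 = 3/326 = 0.01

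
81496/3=27165 + 1/3=27165.33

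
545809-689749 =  - 143940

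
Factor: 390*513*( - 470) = - 2^2*3^4*5^2*13^1*19^1 * 47^1  =  - 94032900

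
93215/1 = 93215 = 93215.00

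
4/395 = 4/395=   0.01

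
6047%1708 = 923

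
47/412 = 47/412 = 0.11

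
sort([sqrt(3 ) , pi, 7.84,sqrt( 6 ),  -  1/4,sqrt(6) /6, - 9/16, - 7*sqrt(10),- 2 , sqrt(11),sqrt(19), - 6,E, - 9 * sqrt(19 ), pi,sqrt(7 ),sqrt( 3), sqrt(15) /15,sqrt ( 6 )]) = [ - 9 * sqrt(19 ) , - 7*sqrt(10),- 6, - 2, -9/16, - 1/4,sqrt(15 ) /15,sqrt(6) /6,sqrt(3),sqrt(3 ),sqrt(6 ), sqrt( 6),sqrt(7 ),E,pi,pi,sqrt(11 ),sqrt( 19 ),  7.84]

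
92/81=1+11/81=1.14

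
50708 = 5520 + 45188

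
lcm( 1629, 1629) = 1629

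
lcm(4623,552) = 36984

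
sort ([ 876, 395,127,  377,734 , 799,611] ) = [127,377,395 , 611,  734,799,876] 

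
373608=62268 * 6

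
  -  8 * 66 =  - 528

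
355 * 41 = 14555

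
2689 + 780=3469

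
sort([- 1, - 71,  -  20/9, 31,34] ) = [ - 71, - 20/9, - 1,31, 34 ] 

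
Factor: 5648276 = 2^2*163^1 *8663^1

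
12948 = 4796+8152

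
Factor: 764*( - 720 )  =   - 2^6*3^2*5^1 * 191^1 = - 550080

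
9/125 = 9/125 =0.07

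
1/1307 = 1/1307  =  0.00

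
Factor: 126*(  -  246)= - 2^2 * 3^3*7^1*41^1=-30996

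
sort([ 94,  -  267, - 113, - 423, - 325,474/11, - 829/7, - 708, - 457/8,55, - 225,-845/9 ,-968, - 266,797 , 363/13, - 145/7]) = [ -968, - 708,-423, - 325, - 267,  -  266, - 225 , -829/7,  -  113, - 845/9, - 457/8,  -  145/7, 363/13, 474/11, 55,94, 797 ]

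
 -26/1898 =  - 1+72/73 = - 0.01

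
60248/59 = 60248/59  =  1021.15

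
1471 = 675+796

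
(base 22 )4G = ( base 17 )62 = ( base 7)206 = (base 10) 104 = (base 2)1101000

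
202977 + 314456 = 517433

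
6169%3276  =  2893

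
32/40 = 4/5 = 0.80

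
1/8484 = 1/8484= 0.00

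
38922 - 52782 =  - 13860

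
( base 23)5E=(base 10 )129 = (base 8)201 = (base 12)A9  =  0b10000001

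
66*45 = 2970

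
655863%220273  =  215317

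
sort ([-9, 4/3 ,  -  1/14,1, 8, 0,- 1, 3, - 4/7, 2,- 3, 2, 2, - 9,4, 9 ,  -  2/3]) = [  -  9, - 9,-3 , - 1, - 2/3, - 4/7, - 1/14,0,  1,4/3, 2, 2, 2, 3, 4, 8, 9]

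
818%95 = 58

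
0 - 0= 0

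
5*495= 2475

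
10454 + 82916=93370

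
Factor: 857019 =3^1 * 285673^1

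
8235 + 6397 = 14632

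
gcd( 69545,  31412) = 1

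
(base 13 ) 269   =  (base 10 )425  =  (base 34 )ch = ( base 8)651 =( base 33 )ct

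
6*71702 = 430212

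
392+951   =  1343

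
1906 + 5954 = 7860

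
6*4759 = 28554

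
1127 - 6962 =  - 5835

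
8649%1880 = 1129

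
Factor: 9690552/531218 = 2^2*3^2*151^( - 1 )*1759^( - 1)*134591^1 = 4845276/265609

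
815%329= 157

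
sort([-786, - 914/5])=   [ - 786,-914/5]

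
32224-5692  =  26532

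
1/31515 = 1/31515= 0.00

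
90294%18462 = 16446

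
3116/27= 115 + 11/27 =115.41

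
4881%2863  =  2018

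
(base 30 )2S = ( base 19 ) 4C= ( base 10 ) 88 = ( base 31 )2Q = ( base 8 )130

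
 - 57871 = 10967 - 68838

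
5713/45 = 5713/45  =  126.96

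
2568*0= 0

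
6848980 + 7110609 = 13959589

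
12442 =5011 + 7431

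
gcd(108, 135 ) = 27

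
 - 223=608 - 831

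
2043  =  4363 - 2320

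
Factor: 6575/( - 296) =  - 2^( -3) * 5^2*37^( - 1)*263^1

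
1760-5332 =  - 3572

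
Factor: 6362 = 2^1*3181^1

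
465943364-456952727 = 8990637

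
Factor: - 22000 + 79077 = 57077^1 =57077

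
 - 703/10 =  - 71 + 7/10 = - 70.30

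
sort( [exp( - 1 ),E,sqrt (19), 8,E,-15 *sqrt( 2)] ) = [ - 15*sqrt( 2 ),exp( - 1),E,E, sqrt( 19), 8 ] 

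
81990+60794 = 142784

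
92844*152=14112288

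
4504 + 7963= 12467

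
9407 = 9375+32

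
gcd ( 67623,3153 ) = 3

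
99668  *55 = 5481740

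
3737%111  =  74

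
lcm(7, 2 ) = 14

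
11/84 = 11/84=0.13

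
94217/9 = 94217/9 = 10468.56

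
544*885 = 481440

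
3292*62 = 204104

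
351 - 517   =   - 166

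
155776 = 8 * 19472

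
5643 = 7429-1786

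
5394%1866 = 1662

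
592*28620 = 16943040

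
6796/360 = 1699/90 = 18.88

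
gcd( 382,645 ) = 1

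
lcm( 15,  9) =45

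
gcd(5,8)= 1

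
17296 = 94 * 184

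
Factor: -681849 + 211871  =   - 2^1*234989^1 = - 469978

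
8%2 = 0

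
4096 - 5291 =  - 1195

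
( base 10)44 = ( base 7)62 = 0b101100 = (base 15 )2E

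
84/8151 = 28/2717= 0.01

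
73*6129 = 447417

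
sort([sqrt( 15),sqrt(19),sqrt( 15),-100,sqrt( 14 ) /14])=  [ - 100,sqrt( 14 )/14, sqrt( 15), sqrt(15),  sqrt( 19)] 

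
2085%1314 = 771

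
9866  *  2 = 19732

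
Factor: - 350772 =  - 2^2 * 3^1*29231^1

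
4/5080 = 1/1270  =  0.00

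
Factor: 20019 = 3^1*6673^1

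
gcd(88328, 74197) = 1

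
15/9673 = 15/9673 = 0.00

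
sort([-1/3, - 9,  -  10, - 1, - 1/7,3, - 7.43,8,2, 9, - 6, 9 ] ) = [ - 10,-9, - 7.43 , - 6,-1, - 1/3,-1/7, 2, 3, 8, 9, 9]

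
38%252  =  38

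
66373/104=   638 + 21/104 = 638.20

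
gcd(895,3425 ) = 5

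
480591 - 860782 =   -  380191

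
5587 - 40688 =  - 35101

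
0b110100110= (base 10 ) 422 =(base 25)GM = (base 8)646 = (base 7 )1142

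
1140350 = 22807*50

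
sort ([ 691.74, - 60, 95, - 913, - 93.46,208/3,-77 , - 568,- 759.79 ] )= [ - 913, - 759.79, - 568, - 93.46, - 77,  -  60,208/3,95,  691.74]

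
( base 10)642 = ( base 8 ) 1202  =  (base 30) lc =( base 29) M4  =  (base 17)23d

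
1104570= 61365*18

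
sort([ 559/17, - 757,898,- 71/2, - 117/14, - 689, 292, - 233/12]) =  [ - 757, - 689,-71/2,-233/12,-117/14,559/17, 292, 898]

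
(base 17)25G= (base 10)679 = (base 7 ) 1660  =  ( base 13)403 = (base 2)1010100111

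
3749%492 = 305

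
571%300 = 271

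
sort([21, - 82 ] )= [-82, 21 ] 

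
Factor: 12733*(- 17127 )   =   - 3^2*7^1*11^1*17^1*107^1*173^1 = - 218078091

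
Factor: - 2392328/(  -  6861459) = 2^3*3^( - 1)*11^ ( - 1)*19^1 * 15739^1*207923^( - 1 )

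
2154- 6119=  - 3965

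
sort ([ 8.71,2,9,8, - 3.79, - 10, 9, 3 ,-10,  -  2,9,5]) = [ - 10,-10, - 3.79, -2,  2,3,5,8, 8.71,9, 9, 9]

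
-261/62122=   -  261/62122 =- 0.00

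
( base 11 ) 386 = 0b111001001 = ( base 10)457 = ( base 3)121221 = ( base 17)19F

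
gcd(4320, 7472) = 16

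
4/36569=4/36569 =0.00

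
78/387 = 26/129=0.20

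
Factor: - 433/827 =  - 433^1*827^(-1)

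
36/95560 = 9/23890 = 0.00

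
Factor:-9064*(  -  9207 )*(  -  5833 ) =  - 486776962584 =-2^3 * 3^3*11^2 * 19^1*31^1*103^1*307^1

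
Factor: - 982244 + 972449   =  - 9795 = - 3^1 * 5^1* 653^1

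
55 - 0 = 55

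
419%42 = 41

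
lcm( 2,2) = 2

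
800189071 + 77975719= 878164790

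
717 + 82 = 799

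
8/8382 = 4/4191 = 0.00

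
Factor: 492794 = 2^1*53^1*4649^1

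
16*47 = 752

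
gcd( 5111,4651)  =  1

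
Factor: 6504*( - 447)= -2907288 = - 2^3*3^2*149^1 * 271^1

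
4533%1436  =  225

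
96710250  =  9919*9750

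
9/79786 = 9/79786 = 0.00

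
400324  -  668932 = -268608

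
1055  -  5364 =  -4309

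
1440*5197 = 7483680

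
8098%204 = 142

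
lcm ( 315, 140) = 1260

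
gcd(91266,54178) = 2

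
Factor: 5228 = 2^2*1307^1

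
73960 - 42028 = 31932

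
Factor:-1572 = - 2^2*3^1 * 131^1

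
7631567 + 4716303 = 12347870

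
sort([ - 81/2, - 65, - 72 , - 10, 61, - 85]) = [ - 85, - 72, - 65, - 81/2, - 10, 61] 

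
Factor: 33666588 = 2^2*3^2*935183^1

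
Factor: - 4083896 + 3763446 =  - 320450  =  - 2^1*5^2*13^1*17^1*29^1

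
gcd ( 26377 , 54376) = 1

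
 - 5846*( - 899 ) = 5255554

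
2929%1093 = 743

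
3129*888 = 2778552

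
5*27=135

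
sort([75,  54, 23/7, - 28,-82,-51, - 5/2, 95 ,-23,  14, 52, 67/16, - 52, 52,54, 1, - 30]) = [ - 82, - 52,-51, - 30 , - 28,-23,  -  5/2, 1, 23/7,67/16,14, 52,52, 54, 54, 75, 95 ] 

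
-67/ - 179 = 67/179= 0.37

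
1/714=1/714=0.00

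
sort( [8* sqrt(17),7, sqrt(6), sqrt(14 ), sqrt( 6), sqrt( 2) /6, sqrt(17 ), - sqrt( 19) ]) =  [ - sqrt(19), sqrt (2)/6,sqrt (6 ), sqrt(6 ) , sqrt(14 ),sqrt( 17),  7, 8*sqrt( 17)]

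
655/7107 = 655/7107 = 0.09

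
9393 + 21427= 30820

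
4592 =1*4592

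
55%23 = 9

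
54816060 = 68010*806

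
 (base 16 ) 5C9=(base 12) A35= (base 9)2025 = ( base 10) 1481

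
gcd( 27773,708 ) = 1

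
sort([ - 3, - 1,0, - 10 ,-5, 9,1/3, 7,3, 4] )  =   [-10, - 5,-3,  -  1, 0, 1/3, 3 , 4,7, 9] 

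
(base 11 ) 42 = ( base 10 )46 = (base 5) 141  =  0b101110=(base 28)1i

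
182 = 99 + 83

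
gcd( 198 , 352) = 22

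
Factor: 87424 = 2^7*683^1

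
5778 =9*642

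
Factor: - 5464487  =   - 7^1*661^1*1181^1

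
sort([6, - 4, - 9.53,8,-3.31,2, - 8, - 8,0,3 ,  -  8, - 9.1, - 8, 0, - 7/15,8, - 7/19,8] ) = [ - 9.53, -9.1, - 8, - 8, - 8,-8, - 4, - 3.31,- 7/15, - 7/19,0, 0,2,3,6,8, 8,8]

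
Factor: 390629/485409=577/717=3^ ( - 1)*239^ (-1 )*577^1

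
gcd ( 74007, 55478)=1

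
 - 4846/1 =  - 4846= - 4846.00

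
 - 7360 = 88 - 7448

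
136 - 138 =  - 2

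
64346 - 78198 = -13852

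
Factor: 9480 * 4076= 38640480 = 2^5*3^1*5^1*79^1*1019^1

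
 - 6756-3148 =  - 9904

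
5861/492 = 5861/492 =11.91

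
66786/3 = 22262 = 22262.00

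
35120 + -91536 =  - 56416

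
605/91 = 6 + 59/91= 6.65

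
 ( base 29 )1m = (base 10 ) 51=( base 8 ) 63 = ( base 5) 201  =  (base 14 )39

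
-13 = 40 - 53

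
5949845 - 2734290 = 3215555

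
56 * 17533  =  981848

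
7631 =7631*1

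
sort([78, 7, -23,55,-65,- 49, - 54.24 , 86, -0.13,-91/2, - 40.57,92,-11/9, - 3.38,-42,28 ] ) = [ -65 ,-54.24, - 49, - 91/2, - 42, - 40.57, - 23,- 3.38,-11/9, -0.13,  7, 28, 55, 78,86,92] 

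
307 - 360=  - 53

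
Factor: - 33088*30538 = -1010441344 = -2^7*11^1 * 47^1*15269^1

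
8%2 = 0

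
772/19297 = 772/19297 = 0.04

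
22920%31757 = 22920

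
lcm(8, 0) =0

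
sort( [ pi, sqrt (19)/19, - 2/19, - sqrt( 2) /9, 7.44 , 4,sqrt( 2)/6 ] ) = [-sqrt(2)/9, -2/19, sqrt( 19)/19, sqrt( 2) /6, pi,4, 7.44]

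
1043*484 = 504812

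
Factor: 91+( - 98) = -7 = - 7^1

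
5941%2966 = 9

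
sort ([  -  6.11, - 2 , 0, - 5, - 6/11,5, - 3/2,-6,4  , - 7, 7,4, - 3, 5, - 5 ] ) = [ - 7, - 6.11, - 6, - 5,-5, - 3, - 2, - 3/2, - 6/11, 0, 4, 4,5, 5, 7] 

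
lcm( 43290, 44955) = 1168830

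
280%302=280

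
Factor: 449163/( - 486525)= - 3^1*5^(-2)*11^1 * 349^1*499^(  -  1) = - 11517/12475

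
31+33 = 64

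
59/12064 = 59/12064=0.00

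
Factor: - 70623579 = - 3^1*13^2*139297^1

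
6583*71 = 467393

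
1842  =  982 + 860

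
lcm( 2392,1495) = 11960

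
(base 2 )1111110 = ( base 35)3l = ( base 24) 56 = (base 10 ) 126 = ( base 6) 330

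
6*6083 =36498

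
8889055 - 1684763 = 7204292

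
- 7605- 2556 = -10161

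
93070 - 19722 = 73348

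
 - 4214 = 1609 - 5823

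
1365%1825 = 1365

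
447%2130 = 447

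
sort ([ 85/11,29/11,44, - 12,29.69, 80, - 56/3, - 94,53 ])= [-94 , - 56/3,-12,29/11,85/11, 29.69, 44,53,80 ]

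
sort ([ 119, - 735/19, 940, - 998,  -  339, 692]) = [  -  998, - 339, - 735/19, 119, 692, 940]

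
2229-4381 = - 2152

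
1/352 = 1/352 = 0.00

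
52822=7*7546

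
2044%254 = 12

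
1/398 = 1/398 = 0.00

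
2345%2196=149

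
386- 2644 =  - 2258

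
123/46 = 2 + 31/46 = 2.67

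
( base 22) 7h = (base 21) 83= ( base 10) 171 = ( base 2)10101011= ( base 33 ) 56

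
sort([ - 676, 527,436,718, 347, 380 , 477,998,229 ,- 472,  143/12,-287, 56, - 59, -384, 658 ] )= [ - 676, - 472, - 384, - 287, - 59 , 143/12, 56, 229,347,380, 436,477, 527, 658,  718, 998]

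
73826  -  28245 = 45581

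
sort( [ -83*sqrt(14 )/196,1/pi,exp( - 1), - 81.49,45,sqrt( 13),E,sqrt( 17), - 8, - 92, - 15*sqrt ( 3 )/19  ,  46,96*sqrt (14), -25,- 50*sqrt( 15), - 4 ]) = [ - 50*sqrt ( 15), - 92, - 81.49, - 25, - 8, - 4, - 83*sqrt(14)/196, - 15 * sqrt(3 )/19, 1/pi,exp( - 1),E,sqrt( 13),sqrt( 17), 45,46, 96*sqrt (14) ] 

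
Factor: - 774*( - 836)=2^3 * 3^2*11^1*19^1*43^1 =647064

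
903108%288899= 36411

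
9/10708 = 9/10708 = 0.00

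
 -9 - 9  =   - 18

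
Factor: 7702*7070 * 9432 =513602016480= 2^5 * 3^2*5^1 * 7^1 * 101^1 *131^1 * 3851^1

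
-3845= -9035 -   -  5190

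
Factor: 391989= 3^1*13^1 * 19^1*23^2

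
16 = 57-41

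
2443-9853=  - 7410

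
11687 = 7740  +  3947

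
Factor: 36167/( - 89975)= - 613/1525 = -5^( - 2)*61^(-1)*613^1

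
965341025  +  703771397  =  1669112422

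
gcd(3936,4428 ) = 492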